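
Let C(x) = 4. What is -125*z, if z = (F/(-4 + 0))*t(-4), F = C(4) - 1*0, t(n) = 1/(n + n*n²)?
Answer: -125/68 ≈ -1.8382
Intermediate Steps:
t(n) = 1/(n + n³)
F = 4 (F = 4 - 1*0 = 4 + 0 = 4)
z = 1/68 (z = (4/(-4 + 0))/(-4 + (-4)³) = (4/(-4))/(-4 - 64) = -¼*4/(-68) = -1*(-1/68) = 1/68 ≈ 0.014706)
-125*z = -125*1/68 = -125/68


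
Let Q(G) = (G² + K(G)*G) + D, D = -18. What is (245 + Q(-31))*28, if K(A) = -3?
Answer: 35868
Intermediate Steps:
Q(G) = -18 + G² - 3*G (Q(G) = (G² - 3*G) - 18 = -18 + G² - 3*G)
(245 + Q(-31))*28 = (245 + (-18 + (-31)² - 3*(-31)))*28 = (245 + (-18 + 961 + 93))*28 = (245 + 1036)*28 = 1281*28 = 35868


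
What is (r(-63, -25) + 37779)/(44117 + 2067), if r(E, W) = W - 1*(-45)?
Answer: 37799/46184 ≈ 0.81844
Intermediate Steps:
r(E, W) = 45 + W (r(E, W) = W + 45 = 45 + W)
(r(-63, -25) + 37779)/(44117 + 2067) = ((45 - 25) + 37779)/(44117 + 2067) = (20 + 37779)/46184 = 37799*(1/46184) = 37799/46184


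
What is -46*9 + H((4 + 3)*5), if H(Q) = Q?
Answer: -379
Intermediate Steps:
-46*9 + H((4 + 3)*5) = -46*9 + (4 + 3)*5 = -414 + 7*5 = -414 + 35 = -379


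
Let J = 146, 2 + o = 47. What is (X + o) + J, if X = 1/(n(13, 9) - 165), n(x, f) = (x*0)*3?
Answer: 31514/165 ≈ 190.99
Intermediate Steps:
o = 45 (o = -2 + 47 = 45)
n(x, f) = 0 (n(x, f) = 0*3 = 0)
X = -1/165 (X = 1/(0 - 165) = 1/(-165) = -1/165 ≈ -0.0060606)
(X + o) + J = (-1/165 + 45) + 146 = 7424/165 + 146 = 31514/165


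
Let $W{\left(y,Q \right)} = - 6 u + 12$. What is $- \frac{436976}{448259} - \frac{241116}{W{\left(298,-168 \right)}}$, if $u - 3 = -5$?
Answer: $- \frac{9007742039}{896518} \approx -10047.0$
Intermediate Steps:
$u = -2$ ($u = 3 - 5 = -2$)
$W{\left(y,Q \right)} = 24$ ($W{\left(y,Q \right)} = \left(-6\right) \left(-2\right) + 12 = 12 + 12 = 24$)
$- \frac{436976}{448259} - \frac{241116}{W{\left(298,-168 \right)}} = - \frac{436976}{448259} - \frac{241116}{24} = \left(-436976\right) \frac{1}{448259} - \frac{20093}{2} = - \frac{436976}{448259} - \frac{20093}{2} = - \frac{9007742039}{896518}$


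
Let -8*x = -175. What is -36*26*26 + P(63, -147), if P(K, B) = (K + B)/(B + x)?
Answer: -3479952/143 ≈ -24335.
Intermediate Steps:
x = 175/8 (x = -⅛*(-175) = 175/8 ≈ 21.875)
P(K, B) = (B + K)/(175/8 + B) (P(K, B) = (K + B)/(B + 175/8) = (B + K)/(175/8 + B))
-36*26*26 + P(63, -147) = -36*26*26 + 8*(-147 + 63)/(175 + 8*(-147)) = -936*26 + 8*(-84)/(175 - 1176) = -24336 + 8*(-84)/(-1001) = -24336 + 8*(-1/1001)*(-84) = -24336 + 96/143 = -3479952/143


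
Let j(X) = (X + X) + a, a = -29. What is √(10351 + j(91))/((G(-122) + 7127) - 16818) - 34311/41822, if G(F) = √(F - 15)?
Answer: -34311/41822 - 9691*√2626/46957809 - I*√359762/46957809 ≈ -0.83098 - 1.2773e-5*I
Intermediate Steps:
j(X) = -29 + 2*X (j(X) = (X + X) - 29 = 2*X - 29 = -29 + 2*X)
G(F) = √(-15 + F)
√(10351 + j(91))/((G(-122) + 7127) - 16818) - 34311/41822 = √(10351 + (-29 + 2*91))/((√(-15 - 122) + 7127) - 16818) - 34311/41822 = √(10351 + (-29 + 182))/((√(-137) + 7127) - 16818) - 34311*1/41822 = √(10351 + 153)/((I*√137 + 7127) - 16818) - 34311/41822 = √10504/((7127 + I*√137) - 16818) - 34311/41822 = (2*√2626)/(-9691 + I*√137) - 34311/41822 = 2*√2626/(-9691 + I*√137) - 34311/41822 = -34311/41822 + 2*√2626/(-9691 + I*√137)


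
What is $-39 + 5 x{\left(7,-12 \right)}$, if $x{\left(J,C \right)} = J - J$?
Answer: $-39$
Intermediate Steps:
$x{\left(J,C \right)} = 0$
$-39 + 5 x{\left(7,-12 \right)} = -39 + 5 \cdot 0 = -39 + 0 = -39$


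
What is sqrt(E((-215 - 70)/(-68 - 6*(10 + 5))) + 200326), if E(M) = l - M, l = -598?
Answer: sqrt(4985964762)/158 ≈ 446.91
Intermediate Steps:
E(M) = -598 - M
sqrt(E((-215 - 70)/(-68 - 6*(10 + 5))) + 200326) = sqrt((-598 - (-215 - 70)/(-68 - 6*(10 + 5))) + 200326) = sqrt((-598 - (-285)/(-68 - 6*15)) + 200326) = sqrt((-598 - (-285)/(-68 - 90)) + 200326) = sqrt((-598 - (-285)/(-158)) + 200326) = sqrt((-598 - (-285)*(-1)/158) + 200326) = sqrt((-598 - 1*285/158) + 200326) = sqrt((-598 - 285/158) + 200326) = sqrt(-94769/158 + 200326) = sqrt(31556739/158) = sqrt(4985964762)/158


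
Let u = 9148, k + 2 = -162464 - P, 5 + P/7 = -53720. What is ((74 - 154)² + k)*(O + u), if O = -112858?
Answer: -22817133390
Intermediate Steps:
P = -376075 (P = -35 + 7*(-53720) = -35 - 376040 = -376075)
k = 213609 (k = -2 + (-162464 - 1*(-376075)) = -2 + (-162464 + 376075) = -2 + 213611 = 213609)
((74 - 154)² + k)*(O + u) = ((74 - 154)² + 213609)*(-112858 + 9148) = ((-80)² + 213609)*(-103710) = (6400 + 213609)*(-103710) = 220009*(-103710) = -22817133390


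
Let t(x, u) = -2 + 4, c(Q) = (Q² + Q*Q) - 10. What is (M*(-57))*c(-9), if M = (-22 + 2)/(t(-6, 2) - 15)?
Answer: -173280/13 ≈ -13329.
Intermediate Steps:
c(Q) = -10 + 2*Q² (c(Q) = (Q² + Q²) - 10 = 2*Q² - 10 = -10 + 2*Q²)
t(x, u) = 2
M = 20/13 (M = (-22 + 2)/(2 - 15) = -20/(-13) = -20*(-1/13) = 20/13 ≈ 1.5385)
(M*(-57))*c(-9) = ((20/13)*(-57))*(-10 + 2*(-9)²) = -1140*(-10 + 2*81)/13 = -1140*(-10 + 162)/13 = -1140/13*152 = -173280/13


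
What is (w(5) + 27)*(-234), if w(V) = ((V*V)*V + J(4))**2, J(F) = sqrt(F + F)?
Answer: -3664440 - 117000*sqrt(2) ≈ -3.8299e+6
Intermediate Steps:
J(F) = sqrt(2)*sqrt(F) (J(F) = sqrt(2*F) = sqrt(2)*sqrt(F))
w(V) = (V**3 + 2*sqrt(2))**2 (w(V) = ((V*V)*V + sqrt(2)*sqrt(4))**2 = (V**2*V + sqrt(2)*2)**2 = (V**3 + 2*sqrt(2))**2)
(w(5) + 27)*(-234) = ((5**3 + 2*sqrt(2))**2 + 27)*(-234) = ((125 + 2*sqrt(2))**2 + 27)*(-234) = (27 + (125 + 2*sqrt(2))**2)*(-234) = -6318 - 234*(125 + 2*sqrt(2))**2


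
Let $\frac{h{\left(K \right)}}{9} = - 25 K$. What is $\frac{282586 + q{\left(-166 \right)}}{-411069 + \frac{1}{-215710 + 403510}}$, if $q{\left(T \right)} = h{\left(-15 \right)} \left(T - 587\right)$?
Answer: $\frac{424200574200}{77198758199} \approx 5.4949$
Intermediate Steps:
$h{\left(K \right)} = - 225 K$ ($h{\left(K \right)} = 9 \left(- 25 K\right) = - 225 K$)
$q{\left(T \right)} = -1981125 + 3375 T$ ($q{\left(T \right)} = \left(-225\right) \left(-15\right) \left(T - 587\right) = 3375 \left(-587 + T\right) = -1981125 + 3375 T$)
$\frac{282586 + q{\left(-166 \right)}}{-411069 + \frac{1}{-215710 + 403510}} = \frac{282586 + \left(-1981125 + 3375 \left(-166\right)\right)}{-411069 + \frac{1}{-215710 + 403510}} = \frac{282586 - 2541375}{-411069 + \frac{1}{187800}} = - \frac{2258789}{- \frac{77198758199}{187800}} = \left(-2258789\right) \left(- \frac{187800}{77198758199}\right) = \frac{424200574200}{77198758199}$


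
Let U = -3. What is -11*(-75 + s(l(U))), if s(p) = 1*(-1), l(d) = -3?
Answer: 836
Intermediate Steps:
s(p) = -1
-11*(-75 + s(l(U))) = -11*(-75 - 1) = -11*(-76) = 836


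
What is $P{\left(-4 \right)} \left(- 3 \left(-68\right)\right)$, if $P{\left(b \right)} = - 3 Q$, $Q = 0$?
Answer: $0$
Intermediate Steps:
$P{\left(b \right)} = 0$ ($P{\left(b \right)} = \left(-3\right) 0 = 0$)
$P{\left(-4 \right)} \left(- 3 \left(-68\right)\right) = 0 \left(- 3 \left(-68\right)\right) = 0 \left(\left(-1\right) \left(-204\right)\right) = 0 \cdot 204 = 0$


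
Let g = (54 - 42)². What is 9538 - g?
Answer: 9394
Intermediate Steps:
g = 144 (g = 12² = 144)
9538 - g = 9538 - 1*144 = 9538 - 144 = 9394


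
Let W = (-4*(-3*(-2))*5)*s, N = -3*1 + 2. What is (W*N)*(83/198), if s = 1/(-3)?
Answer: -1660/99 ≈ -16.768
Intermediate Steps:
N = -1 (N = -3 + 2 = -1)
s = -⅓ ≈ -0.33333
W = 40 (W = -4*(-3*(-2))*5*(-⅓) = -24*5*(-⅓) = -4*30*(-⅓) = -120*(-⅓) = 40)
(W*N)*(83/198) = (40*(-1))*(83/198) = -3320/198 = -40*83/198 = -1660/99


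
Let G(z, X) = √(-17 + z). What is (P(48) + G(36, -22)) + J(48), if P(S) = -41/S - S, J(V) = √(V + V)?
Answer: -2345/48 + √19 + 4*√6 ≈ -34.697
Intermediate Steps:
J(V) = √2*√V (J(V) = √(2*V) = √2*√V)
P(S) = -S - 41/S
(P(48) + G(36, -22)) + J(48) = ((-1*48 - 41/48) + √(-17 + 36)) + √2*√48 = ((-48 - 41*1/48) + √19) + √2*(4*√3) = ((-48 - 41/48) + √19) + 4*√6 = (-2345/48 + √19) + 4*√6 = -2345/48 + √19 + 4*√6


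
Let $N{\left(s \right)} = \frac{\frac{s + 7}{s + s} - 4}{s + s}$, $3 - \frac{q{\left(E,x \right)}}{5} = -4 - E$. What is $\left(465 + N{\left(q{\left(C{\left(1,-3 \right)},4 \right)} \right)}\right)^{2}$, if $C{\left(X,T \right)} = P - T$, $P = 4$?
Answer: $\frac{1695024328761}{7840000} \approx 2.162 \cdot 10^{5}$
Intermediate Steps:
$C{\left(X,T \right)} = 4 - T$
$q{\left(E,x \right)} = 35 + 5 E$ ($q{\left(E,x \right)} = 15 - 5 \left(-4 - E\right) = 15 + \left(20 + 5 E\right) = 35 + 5 E$)
$N{\left(s \right)} = \frac{-4 + \frac{7 + s}{2 s}}{2 s}$ ($N{\left(s \right)} = \frac{\frac{7 + s}{2 s} - 4}{2 s} = \left(\left(7 + s\right) \frac{1}{2 s} - 4\right) \frac{1}{2 s} = \left(\frac{7 + s}{2 s} - 4\right) \frac{1}{2 s} = \left(-4 + \frac{7 + s}{2 s}\right) \frac{1}{2 s} = \frac{-4 + \frac{7 + s}{2 s}}{2 s}$)
$\left(465 + N{\left(q{\left(C{\left(1,-3 \right)},4 \right)} \right)}\right)^{2} = \left(465 + \frac{7 \left(1 - \left(35 + 5 \left(4 - -3\right)\right)\right)}{4 \left(35 + 5 \left(4 - -3\right)\right)^{2}}\right)^{2} = \left(465 + \frac{7 \left(1 - \left(35 + 5 \left(4 + 3\right)\right)\right)}{4 \left(35 + 5 \left(4 + 3\right)\right)^{2}}\right)^{2} = \left(465 + \frac{7 \left(1 - \left(35 + 5 \cdot 7\right)\right)}{4 \left(35 + 5 \cdot 7\right)^{2}}\right)^{2} = \left(465 + \frac{7 \left(1 - \left(35 + 35\right)\right)}{4 \left(35 + 35\right)^{2}}\right)^{2} = \left(465 + \frac{7 \left(1 - 70\right)}{4 \cdot 4900}\right)^{2} = \left(465 + \frac{7}{4} \cdot \frac{1}{4900} \left(1 - 70\right)\right)^{2} = \left(465 + \frac{7}{4} \cdot \frac{1}{4900} \left(-69\right)\right)^{2} = \left(465 - \frac{69}{2800}\right)^{2} = \left(\frac{1301931}{2800}\right)^{2} = \frac{1695024328761}{7840000}$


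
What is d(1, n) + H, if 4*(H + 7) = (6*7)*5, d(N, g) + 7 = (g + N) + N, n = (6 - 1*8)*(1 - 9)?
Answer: 113/2 ≈ 56.500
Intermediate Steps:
n = 16 (n = (6 - 8)*(-8) = -2*(-8) = 16)
d(N, g) = -7 + g + 2*N (d(N, g) = -7 + ((g + N) + N) = -7 + ((N + g) + N) = -7 + (g + 2*N) = -7 + g + 2*N)
H = 91/2 (H = -7 + ((6*7)*5)/4 = -7 + (42*5)/4 = -7 + (¼)*210 = -7 + 105/2 = 91/2 ≈ 45.500)
d(1, n) + H = (-7 + 16 + 2*1) + 91/2 = (-7 + 16 + 2) + 91/2 = 11 + 91/2 = 113/2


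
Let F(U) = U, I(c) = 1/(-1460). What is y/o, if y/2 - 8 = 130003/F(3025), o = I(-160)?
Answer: -90054552/605 ≈ -1.4885e+5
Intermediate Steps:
I(c) = -1/1460
o = -1/1460 ≈ -0.00068493
y = 308406/3025 (y = 16 + 2*(130003/3025) = 16 + 260006/3025 = 308406/3025 ≈ 101.95)
y/o = 308406/(3025*(-1/1460)) = (308406/3025)*(-1460) = -90054552/605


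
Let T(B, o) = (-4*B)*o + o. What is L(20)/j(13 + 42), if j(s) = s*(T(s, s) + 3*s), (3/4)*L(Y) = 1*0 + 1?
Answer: -1/490050 ≈ -2.0406e-6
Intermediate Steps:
T(B, o) = o - 4*B*o (T(B, o) = -4*B*o + o = o - 4*B*o)
L(Y) = 4/3 (L(Y) = 4*(1*0 + 1)/3 = 4*(0 + 1)/3 = (4/3)*1 = 4/3)
j(s) = s*(3*s + s*(1 - 4*s)) (j(s) = s*(s*(1 - 4*s) + 3*s) = s*(3*s + s*(1 - 4*s)))
L(20)/j(13 + 42) = 4/(3*((4*(13 + 42)²*(1 - (13 + 42))))) = 4/(3*((4*55²*(1 - 1*55)))) = 4/(3*((4*3025*(1 - 55)))) = 4/(3*((4*3025*(-54)))) = (4/3)/(-653400) = (4/3)*(-1/653400) = -1/490050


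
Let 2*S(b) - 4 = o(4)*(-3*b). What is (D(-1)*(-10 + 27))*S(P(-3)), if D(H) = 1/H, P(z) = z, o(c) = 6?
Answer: -493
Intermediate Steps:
S(b) = 2 - 9*b (S(b) = 2 + (6*(-3*b))/2 = 2 + (-18*b)/2 = 2 - 9*b)
(D(-1)*(-10 + 27))*S(P(-3)) = ((-10 + 27)/(-1))*(2 - 9*(-3)) = (-1*17)*(2 + 27) = -17*29 = -493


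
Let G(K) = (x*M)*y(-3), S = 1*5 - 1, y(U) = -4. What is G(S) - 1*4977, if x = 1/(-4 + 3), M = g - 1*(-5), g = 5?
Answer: -4937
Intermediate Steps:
M = 10 (M = 5 - 1*(-5) = 5 + 5 = 10)
x = -1 (x = 1/(-1) = -1)
S = 4 (S = 5 - 1 = 4)
G(K) = 40 (G(K) = -1*10*(-4) = -10*(-4) = 40)
G(S) - 1*4977 = 40 - 1*4977 = 40 - 4977 = -4937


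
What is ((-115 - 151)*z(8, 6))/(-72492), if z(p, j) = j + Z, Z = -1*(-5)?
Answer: 209/5178 ≈ 0.040363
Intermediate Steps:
Z = 5
z(p, j) = 5 + j (z(p, j) = j + 5 = 5 + j)
((-115 - 151)*z(8, 6))/(-72492) = ((-115 - 151)*(5 + 6))/(-72492) = -266*11*(-1/72492) = -2926*(-1/72492) = 209/5178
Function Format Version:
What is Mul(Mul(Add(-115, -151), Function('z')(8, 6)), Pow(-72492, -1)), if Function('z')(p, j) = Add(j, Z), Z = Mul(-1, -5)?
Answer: Rational(209, 5178) ≈ 0.040363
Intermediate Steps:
Z = 5
Function('z')(p, j) = Add(5, j) (Function('z')(p, j) = Add(j, 5) = Add(5, j))
Mul(Mul(Add(-115, -151), Function('z')(8, 6)), Pow(-72492, -1)) = Mul(Mul(Add(-115, -151), Add(5, 6)), Pow(-72492, -1)) = Mul(Mul(-266, 11), Rational(-1, 72492)) = Mul(-2926, Rational(-1, 72492)) = Rational(209, 5178)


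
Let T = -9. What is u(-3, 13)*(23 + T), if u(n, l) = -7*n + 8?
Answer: 406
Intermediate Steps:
u(n, l) = 8 - 7*n
u(-3, 13)*(23 + T) = (8 - 7*(-3))*(23 - 9) = (8 + 21)*14 = 29*14 = 406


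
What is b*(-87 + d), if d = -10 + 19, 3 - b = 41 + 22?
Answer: 4680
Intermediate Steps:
b = -60 (b = 3 - (41 + 22) = 3 - 1*63 = 3 - 63 = -60)
d = 9
b*(-87 + d) = -60*(-87 + 9) = -60*(-78) = 4680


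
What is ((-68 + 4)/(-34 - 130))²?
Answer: 256/1681 ≈ 0.15229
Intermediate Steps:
((-68 + 4)/(-34 - 130))² = (-64/(-164))² = (-64*(-1/164))² = (16/41)² = 256/1681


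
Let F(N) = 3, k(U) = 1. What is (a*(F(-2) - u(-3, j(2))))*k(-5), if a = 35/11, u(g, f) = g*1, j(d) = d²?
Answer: 210/11 ≈ 19.091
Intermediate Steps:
u(g, f) = g
a = 35/11 (a = 35*(1/11) = 35/11 ≈ 3.1818)
(a*(F(-2) - u(-3, j(2))))*k(-5) = (35*(3 - 1*(-3))/11)*1 = (35*(3 + 3)/11)*1 = ((35/11)*6)*1 = (210/11)*1 = 210/11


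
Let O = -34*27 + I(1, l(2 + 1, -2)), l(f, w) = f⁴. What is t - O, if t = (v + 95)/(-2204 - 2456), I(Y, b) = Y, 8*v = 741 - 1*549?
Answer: 4273101/4660 ≈ 916.97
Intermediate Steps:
v = 24 (v = (741 - 1*549)/8 = (741 - 549)/8 = (⅛)*192 = 24)
t = -119/4660 (t = (24 + 95)/(-2204 - 2456) = 119/(-4660) = 119*(-1/4660) = -119/4660 ≈ -0.025536)
O = -917 (O = -34*27 + 1 = -918 + 1 = -917)
t - O = -119/4660 - 1*(-917) = -119/4660 + 917 = 4273101/4660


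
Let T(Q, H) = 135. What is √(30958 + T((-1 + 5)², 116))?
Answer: √31093 ≈ 176.33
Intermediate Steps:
√(30958 + T((-1 + 5)², 116)) = √(30958 + 135) = √31093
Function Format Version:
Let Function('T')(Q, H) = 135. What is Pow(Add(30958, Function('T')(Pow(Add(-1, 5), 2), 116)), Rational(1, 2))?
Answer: Pow(31093, Rational(1, 2)) ≈ 176.33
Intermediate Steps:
Pow(Add(30958, Function('T')(Pow(Add(-1, 5), 2), 116)), Rational(1, 2)) = Pow(Add(30958, 135), Rational(1, 2)) = Pow(31093, Rational(1, 2))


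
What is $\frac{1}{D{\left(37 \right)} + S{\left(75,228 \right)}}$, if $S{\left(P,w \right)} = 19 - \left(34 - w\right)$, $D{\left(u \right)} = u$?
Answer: $\frac{1}{250} \approx 0.004$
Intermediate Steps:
$S{\left(P,w \right)} = -15 + w$ ($S{\left(P,w \right)} = 19 + \left(-34 + w\right) = -15 + w$)
$\frac{1}{D{\left(37 \right)} + S{\left(75,228 \right)}} = \frac{1}{37 + \left(-15 + 228\right)} = \frac{1}{37 + 213} = \frac{1}{250}$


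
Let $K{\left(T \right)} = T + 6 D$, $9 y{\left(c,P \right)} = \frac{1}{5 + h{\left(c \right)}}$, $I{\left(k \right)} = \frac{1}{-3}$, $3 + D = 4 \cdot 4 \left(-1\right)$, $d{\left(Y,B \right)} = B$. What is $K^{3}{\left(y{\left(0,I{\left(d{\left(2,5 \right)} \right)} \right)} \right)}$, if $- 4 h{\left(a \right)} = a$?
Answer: $- \frac{134926761689}{91125} \approx -1.4807 \cdot 10^{6}$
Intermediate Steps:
$h{\left(a \right)} = - \frac{a}{4}$
$D = -19$ ($D = -3 + 4 \cdot 4 \left(-1\right) = -3 + 16 \left(-1\right) = -3 - 16 = -19$)
$I{\left(k \right)} = - \frac{1}{3}$
$y{\left(c,P \right)} = \frac{1}{9 \left(5 - \frac{c}{4}\right)}$
$K{\left(T \right)} = -114 + T$ ($K{\left(T \right)} = T + 6 \left(-19\right) = T - 114 = -114 + T$)
$K^{3}{\left(y{\left(0,I{\left(d{\left(2,5 \right)} \right)} \right)} \right)} = \left(-114 - \frac{4}{-180 + 9 \cdot 0}\right)^{3} = \left(-114 - \frac{4}{-180 + 0}\right)^{3} = \left(-114 - \frac{4}{-180}\right)^{3} = \left(-114 - - \frac{1}{45}\right)^{3} = \left(-114 + \frac{1}{45}\right)^{3} = \left(- \frac{5129}{45}\right)^{3} = - \frac{134926761689}{91125}$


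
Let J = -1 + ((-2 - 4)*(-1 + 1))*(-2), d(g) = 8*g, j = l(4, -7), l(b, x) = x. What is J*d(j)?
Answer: 56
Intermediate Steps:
j = -7
J = -1 (J = -1 - 6*0*(-2) = -1 + 0*(-2) = -1 + 0 = -1)
J*d(j) = -8*(-7) = -1*(-56) = 56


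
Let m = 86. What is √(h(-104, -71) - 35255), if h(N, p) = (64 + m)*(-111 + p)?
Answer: I*√62555 ≈ 250.11*I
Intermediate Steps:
h(N, p) = -16650 + 150*p (h(N, p) = (64 + 86)*(-111 + p) = 150*(-111 + p) = -16650 + 150*p)
√(h(-104, -71) - 35255) = √((-16650 + 150*(-71)) - 35255) = √((-16650 - 10650) - 35255) = √(-27300 - 35255) = √(-62555) = I*√62555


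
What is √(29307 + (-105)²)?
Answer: 2*√10083 ≈ 200.83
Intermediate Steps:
√(29307 + (-105)²) = √(29307 + 11025) = √40332 = 2*√10083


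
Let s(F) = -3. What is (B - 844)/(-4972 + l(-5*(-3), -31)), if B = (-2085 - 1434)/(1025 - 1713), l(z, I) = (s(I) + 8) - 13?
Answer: 577153/3426240 ≈ 0.16845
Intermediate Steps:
l(z, I) = -8 (l(z, I) = (-3 + 8) - 13 = 5 - 13 = -8)
B = 3519/688 (B = -3519/(-688) = -3519*(-1/688) = 3519/688 ≈ 5.1148)
(B - 844)/(-4972 + l(-5*(-3), -31)) = (3519/688 - 844)/(-4972 - 8) = -577153/688/(-4980) = -577153/688*(-1/4980) = 577153/3426240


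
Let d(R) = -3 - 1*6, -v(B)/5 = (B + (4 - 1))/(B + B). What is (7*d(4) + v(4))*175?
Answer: -94325/8 ≈ -11791.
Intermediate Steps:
v(B) = -5*(3 + B)/(2*B) (v(B) = -5*(B + (4 - 1))/(B + B) = -5*(B + 3)/(2*B) = -5*(3 + B)*1/(2*B) = -5*(3 + B)/(2*B))
d(R) = -9 (d(R) = -3 - 6 = -9)
(7*d(4) + v(4))*175 = (7*(-9) + (5/2)*(-3 - 1*4)/4)*175 = (-63 + (5/2)*(¼)*(-3 - 4))*175 = (-63 + (5/2)*(¼)*(-7))*175 = (-63 - 35/8)*175 = -539/8*175 = -94325/8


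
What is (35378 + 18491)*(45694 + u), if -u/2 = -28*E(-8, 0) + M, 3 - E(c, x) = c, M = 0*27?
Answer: 2494673390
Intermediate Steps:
M = 0
E(c, x) = 3 - c
u = 616 (u = -2*(-28*(3 - 1*(-8)) + 0) = -2*(-28*(3 + 8) + 0) = -2*(-28*11 + 0) = -2*(-308 + 0) = -2*(-308) = 616)
(35378 + 18491)*(45694 + u) = (35378 + 18491)*(45694 + 616) = 53869*46310 = 2494673390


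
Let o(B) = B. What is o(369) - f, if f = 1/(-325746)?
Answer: 120200275/325746 ≈ 369.00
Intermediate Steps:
f = -1/325746 ≈ -3.0699e-6
o(369) - f = 369 - 1*(-1/325746) = 369 + 1/325746 = 120200275/325746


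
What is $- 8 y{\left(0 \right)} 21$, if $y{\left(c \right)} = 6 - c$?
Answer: $-1008$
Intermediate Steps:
$- 8 y{\left(0 \right)} 21 = - 8 \left(6 - 0\right) 21 = - 8 \left(6 + 0\right) 21 = \left(-8\right) 6 \cdot 21 = \left(-48\right) 21 = -1008$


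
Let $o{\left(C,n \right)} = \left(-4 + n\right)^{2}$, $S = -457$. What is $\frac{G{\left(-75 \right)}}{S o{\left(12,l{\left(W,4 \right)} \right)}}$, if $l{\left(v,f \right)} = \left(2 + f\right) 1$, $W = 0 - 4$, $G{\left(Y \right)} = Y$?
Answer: $\frac{75}{1828} \approx 0.041028$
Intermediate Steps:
$W = -4$ ($W = 0 - 4 = -4$)
$l{\left(v,f \right)} = 2 + f$
$\frac{G{\left(-75 \right)}}{S o{\left(12,l{\left(W,4 \right)} \right)}} = - \frac{75}{\left(-457\right) \left(-4 + \left(2 + 4\right)\right)^{2}} = - \frac{75}{\left(-457\right) \left(-4 + 6\right)^{2}} = - \frac{75}{\left(-457\right) 2^{2}} = - \frac{75}{\left(-457\right) 4} = - \frac{75}{-1828} = \left(-75\right) \left(- \frac{1}{1828}\right) = \frac{75}{1828}$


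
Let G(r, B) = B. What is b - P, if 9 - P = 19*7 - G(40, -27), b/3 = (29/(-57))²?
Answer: 164374/1083 ≈ 151.78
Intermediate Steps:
b = 841/1083 (b = 3*(29/(-57))² = 3*(29*(-1/57))² = 3*(-29/57)² = 3*(841/3249) = 841/1083 ≈ 0.77655)
P = -151 (P = 9 - (19*7 - 1*(-27)) = 9 - (133 + 27) = 9 - 1*160 = 9 - 160 = -151)
b - P = 841/1083 - 1*(-151) = 841/1083 + 151 = 164374/1083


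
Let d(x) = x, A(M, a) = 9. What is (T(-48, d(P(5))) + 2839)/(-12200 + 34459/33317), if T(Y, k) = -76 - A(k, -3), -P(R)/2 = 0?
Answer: -30585006/135477647 ≈ -0.22576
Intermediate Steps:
P(R) = 0 (P(R) = -2*0 = 0)
T(Y, k) = -85 (T(Y, k) = -76 - 1*9 = -76 - 9 = -85)
(T(-48, d(P(5))) + 2839)/(-12200 + 34459/33317) = (-85 + 2839)/(-12200 + 34459/33317) = 2754/(-12200 + 34459*(1/33317)) = 2754/(-12200 + 34459/33317) = 2754/(-406432941/33317) = 2754*(-33317/406432941) = -30585006/135477647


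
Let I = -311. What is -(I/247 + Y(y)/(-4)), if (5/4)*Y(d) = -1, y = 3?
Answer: 1308/1235 ≈ 1.0591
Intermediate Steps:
Y(d) = -4/5 (Y(d) = (4/5)*(-1) = -4/5)
-(I/247 + Y(y)/(-4)) = -(-311/247 - 4/5/(-4)) = -(-311*1/247 - 4/5*(-1/4)) = -(-311/247 + 1/5) = -1*(-1308/1235) = 1308/1235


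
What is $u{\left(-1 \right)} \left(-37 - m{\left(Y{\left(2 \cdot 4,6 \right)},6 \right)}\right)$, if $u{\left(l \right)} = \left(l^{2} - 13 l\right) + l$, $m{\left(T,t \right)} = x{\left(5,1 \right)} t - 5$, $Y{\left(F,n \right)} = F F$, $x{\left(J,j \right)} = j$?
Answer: $-494$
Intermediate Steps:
$Y{\left(F,n \right)} = F^{2}$
$m{\left(T,t \right)} = -5 + t$ ($m{\left(T,t \right)} = 1 t - 5 = t - 5 = -5 + t$)
$u{\left(l \right)} = l^{2} - 12 l$
$u{\left(-1 \right)} \left(-37 - m{\left(Y{\left(2 \cdot 4,6 \right)},6 \right)}\right) = - (-12 - 1) \left(-37 - \left(-5 + 6\right)\right) = \left(-1\right) \left(-13\right) \left(-37 - 1\right) = 13 \left(-37 - 1\right) = 13 \left(-38\right) = -494$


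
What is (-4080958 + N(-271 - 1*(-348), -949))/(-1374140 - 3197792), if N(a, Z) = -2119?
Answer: 4083077/4571932 ≈ 0.89307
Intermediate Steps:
(-4080958 + N(-271 - 1*(-348), -949))/(-1374140 - 3197792) = (-4080958 - 2119)/(-1374140 - 3197792) = -4083077/(-4571932) = -4083077*(-1/4571932) = 4083077/4571932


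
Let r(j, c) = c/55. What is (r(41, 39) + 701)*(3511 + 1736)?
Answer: 18409338/5 ≈ 3.6819e+6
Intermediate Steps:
r(j, c) = c/55 (r(j, c) = c*(1/55) = c/55)
(r(41, 39) + 701)*(3511 + 1736) = ((1/55)*39 + 701)*(3511 + 1736) = (39/55 + 701)*5247 = (38594/55)*5247 = 18409338/5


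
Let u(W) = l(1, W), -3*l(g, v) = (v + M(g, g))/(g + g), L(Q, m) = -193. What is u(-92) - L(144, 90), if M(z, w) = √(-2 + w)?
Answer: 625/3 - I/6 ≈ 208.33 - 0.16667*I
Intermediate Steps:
l(g, v) = -(v + √(-2 + g))/(6*g) (l(g, v) = -(v + √(-2 + g))/(3*(g + g)) = -(v + √(-2 + g))/(3*(2*g)) = -(v + √(-2 + g))*1/(2*g)/3 = -(v + √(-2 + g))/(6*g))
u(W) = -I/6 - W/6 (u(W) = (⅙)*(-W - √(-2 + 1))/1 = (⅙)*1*(-W - √(-1)) = (⅙)*1*(-W - I) = (⅙)*1*(-I - W) = -I/6 - W/6)
u(-92) - L(144, 90) = (-I/6 - ⅙*(-92)) - 1*(-193) = (-I/6 + 46/3) + 193 = (46/3 - I/6) + 193 = 625/3 - I/6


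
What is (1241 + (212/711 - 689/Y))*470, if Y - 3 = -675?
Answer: 46496490175/79632 ≈ 5.8389e+5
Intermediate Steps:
Y = -672 (Y = 3 - 675 = -672)
(1241 + (212/711 - 689/Y))*470 = (1241 + (212/711 - 689/(-672)))*470 = (1241 + (212*(1/711) - 689*(-1/672)))*470 = (1241 + (212/711 + 689/672))*470 = (1241 + 210781/159264)*470 = (197857405/159264)*470 = 46496490175/79632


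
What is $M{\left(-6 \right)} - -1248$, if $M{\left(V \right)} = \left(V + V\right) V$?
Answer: $1320$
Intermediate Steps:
$M{\left(V \right)} = 2 V^{2}$ ($M{\left(V \right)} = 2 V V = 2 V^{2}$)
$M{\left(-6 \right)} - -1248 = 2 \left(-6\right)^{2} - -1248 = 2 \cdot 36 + 1248 = 72 + 1248 = 1320$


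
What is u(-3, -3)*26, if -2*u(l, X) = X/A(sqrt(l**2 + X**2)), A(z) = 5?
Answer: 39/5 ≈ 7.8000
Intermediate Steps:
u(l, X) = -X/10 (u(l, X) = -X/(2*5) = -X/10)
u(-3, -3)*26 = -1/10*(-3)*26 = (3/10)*26 = 39/5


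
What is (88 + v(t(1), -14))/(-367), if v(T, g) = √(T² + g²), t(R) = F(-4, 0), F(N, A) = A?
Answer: -102/367 ≈ -0.27793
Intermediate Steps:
t(R) = 0
(88 + v(t(1), -14))/(-367) = (88 + √(0² + (-14)²))/(-367) = (88 + √(0 + 196))*(-1/367) = (88 + √196)*(-1/367) = (88 + 14)*(-1/367) = 102*(-1/367) = -102/367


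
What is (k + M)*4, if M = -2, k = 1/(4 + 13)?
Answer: -132/17 ≈ -7.7647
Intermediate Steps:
k = 1/17 ≈ 0.058824
(k + M)*4 = (1/17 - 2)*4 = -33/17*4 = -132/17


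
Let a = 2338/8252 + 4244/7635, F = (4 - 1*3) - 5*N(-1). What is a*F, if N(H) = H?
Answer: 26436059/5250335 ≈ 5.0351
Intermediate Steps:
F = 6 (F = (4 - 1*3) - 5*(-1) = (4 - 3) + 5 = 1 + 5 = 6)
a = 26436059/31502010 (a = 2338*(1/8252) + 4244*(1/7635) = 1169/4126 + 4244/7635 = 26436059/31502010 ≈ 0.83919)
a*F = (26436059/31502010)*6 = 26436059/5250335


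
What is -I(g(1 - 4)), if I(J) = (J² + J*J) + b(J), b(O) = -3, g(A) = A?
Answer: -15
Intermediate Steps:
I(J) = -3 + 2*J² (I(J) = (J² + J*J) - 3 = (J² + J²) - 3 = 2*J² - 3 = -3 + 2*J²)
-I(g(1 - 4)) = -(-3 + 2*(1 - 4)²) = -(-3 + 2*(-3)²) = -(-3 + 2*9) = -(-3 + 18) = -1*15 = -15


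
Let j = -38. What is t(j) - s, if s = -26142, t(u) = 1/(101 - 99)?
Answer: 52285/2 ≈ 26143.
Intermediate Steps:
t(u) = ½ (t(u) = 1/2 = ½)
t(j) - s = ½ - 1*(-26142) = ½ + 26142 = 52285/2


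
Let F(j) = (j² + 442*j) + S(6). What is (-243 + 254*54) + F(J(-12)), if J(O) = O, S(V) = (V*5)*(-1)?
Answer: 8283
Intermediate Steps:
S(V) = -5*V (S(V) = (5*V)*(-1) = -5*V)
F(j) = -30 + j² + 442*j (F(j) = (j² + 442*j) - 5*6 = (j² + 442*j) - 30 = -30 + j² + 442*j)
(-243 + 254*54) + F(J(-12)) = (-243 + 254*54) + (-30 + (-12)² + 442*(-12)) = (-243 + 13716) + (-30 + 144 - 5304) = 13473 - 5190 = 8283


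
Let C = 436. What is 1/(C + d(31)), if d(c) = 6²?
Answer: 1/472 ≈ 0.0021186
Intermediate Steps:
d(c) = 36
1/(C + d(31)) = 1/(436 + 36) = 1/472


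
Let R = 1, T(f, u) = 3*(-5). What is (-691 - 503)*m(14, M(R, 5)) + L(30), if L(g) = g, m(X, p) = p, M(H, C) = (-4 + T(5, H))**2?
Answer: -431004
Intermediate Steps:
T(f, u) = -15
M(H, C) = 361 (M(H, C) = (-4 - 15)**2 = (-19)**2 = 361)
(-691 - 503)*m(14, M(R, 5)) + L(30) = (-691 - 503)*361 + 30 = -1194*361 + 30 = -431034 + 30 = -431004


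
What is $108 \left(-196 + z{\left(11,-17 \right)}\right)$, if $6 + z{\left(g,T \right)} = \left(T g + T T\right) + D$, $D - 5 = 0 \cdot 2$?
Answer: $-10260$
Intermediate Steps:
$D = 5$ ($D = 5 + 0 \cdot 2 = 5 + 0 = 5$)
$z{\left(g,T \right)} = -1 + T^{2} + T g$ ($z{\left(g,T \right)} = -6 + \left(\left(T g + T T\right) + 5\right) = -6 + \left(\left(T g + T^{2}\right) + 5\right) = -6 + \left(\left(T^{2} + T g\right) + 5\right) = -6 + \left(5 + T^{2} + T g\right) = -1 + T^{2} + T g$)
$108 \left(-196 + z{\left(11,-17 \right)}\right) = 108 \left(-196 - \left(188 - 289\right)\right) = 108 \left(-196 - -101\right) = 108 \left(-196 + 101\right) = 108 \left(-95\right) = -10260$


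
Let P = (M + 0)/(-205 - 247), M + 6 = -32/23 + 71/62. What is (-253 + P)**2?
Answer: 26589460111437001/415447280704 ≈ 64002.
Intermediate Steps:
M = -8907/1426 (M = -6 + (-32/23 + 71/62) = -6 - 351/1426 = -8907/1426 ≈ -6.2461)
P = 8907/644552 (P = (-8907/1426 + 0)/(-205 - 247) = -8907/1426/(-452) = -8907/1426*(-1/452) = 8907/644552 ≈ 0.013819)
(-253 + P)**2 = (-253 + 8907/644552)**2 = (-163062749/644552)**2 = 26589460111437001/415447280704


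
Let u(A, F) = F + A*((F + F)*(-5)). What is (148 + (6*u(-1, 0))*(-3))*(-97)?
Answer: -14356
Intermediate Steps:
u(A, F) = F - 10*A*F (u(A, F) = F + A*((2*F)*(-5)) = F + A*(-10*F) = F - 10*A*F)
(148 + (6*u(-1, 0))*(-3))*(-97) = (148 + (6*(0*(1 - 10*(-1))))*(-3))*(-97) = (148 + (6*(0*(1 + 10)))*(-3))*(-97) = (148 + (6*(0*11))*(-3))*(-97) = (148 + (6*0)*(-3))*(-97) = (148 + 0*(-3))*(-97) = (148 + 0)*(-97) = 148*(-97) = -14356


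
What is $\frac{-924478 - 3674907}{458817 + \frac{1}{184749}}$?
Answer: $- \frac{849731779365}{84765981934} \approx -10.024$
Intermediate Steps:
$\frac{-924478 - 3674907}{458817 + \frac{1}{184749}} = - \frac{4599385}{458817 + \frac{1}{184749}} = - \frac{4599385}{\frac{84765981934}{184749}} = \left(-4599385\right) \frac{184749}{84765981934} = - \frac{849731779365}{84765981934}$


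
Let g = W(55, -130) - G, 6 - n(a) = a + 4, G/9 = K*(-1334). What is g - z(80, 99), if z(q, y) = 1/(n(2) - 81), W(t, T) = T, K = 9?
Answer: 8741845/81 ≈ 1.0792e+5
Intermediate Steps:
G = -108054 (G = 9*(9*(-1334)) = 9*(-12006) = -108054)
n(a) = 2 - a (n(a) = 6 - (a + 4) = 6 - (4 + a) = 6 + (-4 - a) = 2 - a)
z(q, y) = -1/81 (z(q, y) = 1/((2 - 1*2) - 81) = 1/((2 - 2) - 81) = 1/(0 - 81) = 1/(-81) = -1/81)
g = 107924 (g = -130 - 1*(-108054) = -130 + 108054 = 107924)
g - z(80, 99) = 107924 - 1*(-1/81) = 107924 + 1/81 = 8741845/81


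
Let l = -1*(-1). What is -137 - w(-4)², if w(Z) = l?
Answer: -138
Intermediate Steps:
l = 1
w(Z) = 1
-137 - w(-4)² = -137 - 1*1² = -137 - 1*1 = -137 - 1 = -138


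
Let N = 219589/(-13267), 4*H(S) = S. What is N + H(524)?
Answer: 1518388/13267 ≈ 114.45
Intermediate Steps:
H(S) = S/4
N = -219589/13267 (N = 219589*(-1/13267) = -219589/13267 ≈ -16.552)
N + H(524) = -219589/13267 + (1/4)*524 = -219589/13267 + 131 = 1518388/13267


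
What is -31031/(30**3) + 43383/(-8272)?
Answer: -178503679/27918000 ≈ -6.3939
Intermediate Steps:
-31031/(30**3) + 43383/(-8272) = -31031/27000 + 43383*(-1/8272) = -31031*1/27000 - 43383/8272 = -31031/27000 - 43383/8272 = -178503679/27918000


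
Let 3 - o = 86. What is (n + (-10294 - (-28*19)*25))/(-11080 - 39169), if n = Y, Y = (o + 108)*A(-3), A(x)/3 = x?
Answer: -2781/50249 ≈ -0.055344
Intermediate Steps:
A(x) = 3*x
o = -83 (o = 3 - 1*86 = 3 - 86 = -83)
Y = -225 (Y = (-83 + 108)*(3*(-3)) = 25*(-9) = -225)
n = -225
(n + (-10294 - (-28*19)*25))/(-11080 - 39169) = (-225 + (-10294 - (-28*19)*25))/(-11080 - 39169) = (-225 + (-10294 - (-532)*25))/(-50249) = (-225 + (-10294 - 1*(-13300)))*(-1/50249) = (-225 + (-10294 + 13300))*(-1/50249) = (-225 + 3006)*(-1/50249) = 2781*(-1/50249) = -2781/50249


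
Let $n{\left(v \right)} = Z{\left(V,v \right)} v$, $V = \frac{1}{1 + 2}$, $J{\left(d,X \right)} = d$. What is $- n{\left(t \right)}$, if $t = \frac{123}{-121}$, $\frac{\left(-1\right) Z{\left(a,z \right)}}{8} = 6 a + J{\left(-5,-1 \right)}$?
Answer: $\frac{2952}{121} \approx 24.397$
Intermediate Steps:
$V = \frac{1}{3} \approx 0.33333$
$Z{\left(a,z \right)} = 40 - 48 a$ ($Z{\left(a,z \right)} = - 8 \left(6 a - 5\right) = - 8 \left(-5 + 6 a\right) = 40 - 48 a$)
$t = - \frac{123}{121}$ ($t = 123 \left(- \frac{1}{121}\right) = - \frac{123}{121} \approx -1.0165$)
$n{\left(v \right)} = 24 v$ ($n{\left(v \right)} = \left(40 - 16\right) v = 24 v$)
$- n{\left(t \right)} = - \frac{24 \left(-123\right)}{121} = \left(-1\right) \left(- \frac{2952}{121}\right) = \frac{2952}{121}$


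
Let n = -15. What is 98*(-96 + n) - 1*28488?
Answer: -39366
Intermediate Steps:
98*(-96 + n) - 1*28488 = 98*(-96 - 15) - 1*28488 = 98*(-111) - 28488 = -10878 - 28488 = -39366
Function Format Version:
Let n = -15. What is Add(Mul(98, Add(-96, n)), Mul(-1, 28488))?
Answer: -39366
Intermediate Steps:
Add(Mul(98, Add(-96, n)), Mul(-1, 28488)) = Add(Mul(98, Add(-96, -15)), Mul(-1, 28488)) = Add(Mul(98, -111), -28488) = Add(-10878, -28488) = -39366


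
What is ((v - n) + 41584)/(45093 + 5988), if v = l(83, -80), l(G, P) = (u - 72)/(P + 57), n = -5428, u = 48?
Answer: 1081300/1174863 ≈ 0.92036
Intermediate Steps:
l(G, P) = -24/(57 + P) (l(G, P) = (48 - 72)/(P + 57) = -24/(57 + P))
v = 24/23 (v = -24/(57 - 80) = -24/(-23) = -24*(-1/23) = 24/23 ≈ 1.0435)
((v - n) + 41584)/(45093 + 5988) = ((24/23 - 1*(-5428)) + 41584)/(45093 + 5988) = ((24/23 + 5428) + 41584)/51081 = (124868/23 + 41584)*(1/51081) = (1081300/23)*(1/51081) = 1081300/1174863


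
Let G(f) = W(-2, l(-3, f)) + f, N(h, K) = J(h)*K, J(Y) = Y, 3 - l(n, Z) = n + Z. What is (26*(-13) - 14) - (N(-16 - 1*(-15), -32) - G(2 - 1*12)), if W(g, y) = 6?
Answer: -388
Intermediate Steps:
l(n, Z) = 3 - Z - n (l(n, Z) = 3 - (n + Z) = 3 - (Z + n) = 3 + (-Z - n) = 3 - Z - n)
N(h, K) = K*h (N(h, K) = h*K = K*h)
G(f) = 6 + f
(26*(-13) - 14) - (N(-16 - 1*(-15), -32) - G(2 - 1*12)) = (26*(-13) - 14) - (-32*(-16 - 1*(-15)) - (6 + (2 - 1*12))) = (-338 - 14) - (-32*(-16 + 15) - (6 + (2 - 12))) = -352 - (-32*(-1) - (6 - 10)) = -352 - (32 - 1*(-4)) = -352 - (32 + 4) = -352 - 1*36 = -352 - 36 = -388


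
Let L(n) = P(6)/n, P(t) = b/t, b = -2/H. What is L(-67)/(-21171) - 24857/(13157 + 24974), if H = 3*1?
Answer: -317327308972/486784654803 ≈ -0.65188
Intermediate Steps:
H = 3
b = -⅔ (b = -2/3 = -2*⅓ = -⅔ ≈ -0.66667)
P(t) = -2/(3*t)
L(n) = -1/(9*n) (L(n) = (-⅔/6)/n = (-⅔*⅙)/n = -1/(9*n))
L(-67)/(-21171) - 24857/(13157 + 24974) = -⅑/(-67)/(-21171) - 24857/(13157 + 24974) = -⅑*(-1/67)*(-1/21171) - 24857/38131 = (1/603)*(-1/21171) - 24857*1/38131 = -1/12766113 - 24857/38131 = -317327308972/486784654803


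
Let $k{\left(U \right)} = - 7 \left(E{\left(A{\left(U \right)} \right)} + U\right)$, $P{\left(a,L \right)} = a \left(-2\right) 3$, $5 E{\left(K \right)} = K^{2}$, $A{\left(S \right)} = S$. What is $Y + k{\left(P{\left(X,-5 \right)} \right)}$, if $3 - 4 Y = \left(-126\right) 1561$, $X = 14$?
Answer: $\frac{797637}{20} \approx 39882.0$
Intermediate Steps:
$E{\left(K \right)} = \frac{K^{2}}{5}$
$P{\left(a,L \right)} = - 6 a$ ($P{\left(a,L \right)} = - 2 a 3 = - 6 a$)
$Y = \frac{196689}{4}$ ($Y = \frac{3}{4} - \frac{\left(-126\right) 1561}{4} = \frac{3}{4} - - \frac{98343}{2} = \frac{3}{4} + \frac{98343}{2} = \frac{196689}{4} \approx 49172.0$)
$k{\left(U \right)} = - 7 U - \frac{7 U^{2}}{5}$ ($k{\left(U \right)} = - 7 \left(\frac{U^{2}}{5} + U\right) = - 7 \left(U + \frac{U^{2}}{5}\right) = - 7 U - \frac{7 U^{2}}{5}$)
$Y + k{\left(P{\left(X,-5 \right)} \right)} = \frac{196689}{4} + \frac{7 \left(\left(-6\right) 14\right) \left(-5 - \left(-6\right) 14\right)}{5} = \frac{196689}{4} + \frac{7}{5} \left(-84\right) \left(-5 - -84\right) = \frac{196689}{4} + \frac{7}{5} \left(-84\right) \left(-5 + 84\right) = \frac{196689}{4} + \frac{7}{5} \left(-84\right) 79 = \frac{196689}{4} - \frac{46452}{5} = \frac{797637}{20}$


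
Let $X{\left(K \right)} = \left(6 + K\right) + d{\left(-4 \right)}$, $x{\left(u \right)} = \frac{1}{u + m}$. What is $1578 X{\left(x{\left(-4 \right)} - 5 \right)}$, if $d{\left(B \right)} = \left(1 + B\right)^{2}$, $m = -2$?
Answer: $15517$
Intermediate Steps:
$x{\left(u \right)} = \frac{1}{-2 + u}$ ($x{\left(u \right)} = \frac{1}{u - 2} = \frac{1}{-2 + u}$)
$X{\left(K \right)} = 15 + K$ ($X{\left(K \right)} = \left(6 + K\right) + \left(1 - 4\right)^{2} = \left(6 + K\right) + \left(-3\right)^{2} = \left(6 + K\right) + 9 = 15 + K$)
$1578 X{\left(x{\left(-4 \right)} - 5 \right)} = 1578 \left(15 + \left(\frac{1}{-2 - 4} - 5\right)\right) = 1578 \left(15 - \left(5 - \frac{1}{-6}\right)\right) = 1578 \left(15 - \frac{31}{6}\right) = 1578 \cdot \frac{59}{6} = 15517$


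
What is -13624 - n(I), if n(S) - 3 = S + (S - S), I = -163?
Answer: -13464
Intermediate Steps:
n(S) = 3 + S (n(S) = 3 + (S + (S - S)) = 3 + (S + 0) = 3 + S)
-13624 - n(I) = -13624 - (3 - 163) = -13624 - 1*(-160) = -13624 + 160 = -13464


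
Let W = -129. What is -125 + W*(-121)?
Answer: 15484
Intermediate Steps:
-125 + W*(-121) = -125 - 129*(-121) = -125 + 15609 = 15484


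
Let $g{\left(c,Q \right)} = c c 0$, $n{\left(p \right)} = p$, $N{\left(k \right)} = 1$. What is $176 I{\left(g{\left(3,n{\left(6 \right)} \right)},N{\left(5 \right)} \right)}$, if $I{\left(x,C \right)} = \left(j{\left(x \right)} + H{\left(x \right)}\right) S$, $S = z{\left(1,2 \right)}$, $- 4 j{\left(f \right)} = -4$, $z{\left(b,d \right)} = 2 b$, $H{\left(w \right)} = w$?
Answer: $352$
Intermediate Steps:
$j{\left(f \right)} = 1$ ($j{\left(f \right)} = \left(- \frac{1}{4}\right) \left(-4\right) = 1$)
$g{\left(c,Q \right)} = 0$ ($g{\left(c,Q \right)} = c^{2} \cdot 0 = 0$)
$S = 2$ ($S = 2 \cdot 1 = 2$)
$I{\left(x,C \right)} = 2 + 2 x$ ($I{\left(x,C \right)} = \left(1 + x\right) 2 = 2 + 2 x$)
$176 I{\left(g{\left(3,n{\left(6 \right)} \right)},N{\left(5 \right)} \right)} = 176 \left(2 + 2 \cdot 0\right) = 176 \left(2 + 0\right) = 176 \cdot 2 = 352$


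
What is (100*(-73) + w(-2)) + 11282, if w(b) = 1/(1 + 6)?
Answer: 27875/7 ≈ 3982.1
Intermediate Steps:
w(b) = ⅐ (w(b) = 1/7 = ⅐)
(100*(-73) + w(-2)) + 11282 = (100*(-73) + ⅐) + 11282 = (-7300 + ⅐) + 11282 = -51099/7 + 11282 = 27875/7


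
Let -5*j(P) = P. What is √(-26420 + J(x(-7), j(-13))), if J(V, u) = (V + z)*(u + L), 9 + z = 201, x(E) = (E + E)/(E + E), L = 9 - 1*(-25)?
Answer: I*√483905/5 ≈ 139.13*I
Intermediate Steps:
L = 34 (L = 9 + 25 = 34)
j(P) = -P/5
x(E) = 1 (x(E) = (2*E)/((2*E)) = (2*E)*(1/(2*E)) = 1)
z = 192 (z = -9 + 201 = 192)
J(V, u) = (34 + u)*(192 + V) (J(V, u) = (V + 192)*(u + 34) = (192 + V)*(34 + u) = (34 + u)*(192 + V))
√(-26420 + J(x(-7), j(-13))) = √(-26420 + (6528 + 34*1 + 192*(-⅕*(-13)) + 1*(-⅕*(-13)))) = √(-26420 + (6528 + 34 + 192*(13/5) + 1*(13/5))) = √(-26420 + (6528 + 34 + 2496/5 + 13/5)) = √(-26420 + 35319/5) = √(-96781/5) = I*√483905/5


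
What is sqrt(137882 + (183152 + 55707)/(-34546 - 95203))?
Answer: sqrt(2321185315667491)/129749 ≈ 371.32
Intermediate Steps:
sqrt(137882 + (183152 + 55707)/(-34546 - 95203)) = sqrt(137882 + 238859/(-129749)) = sqrt(137882 + 238859*(-1/129749)) = sqrt(137882 - 238859/129749) = sqrt(17889812759/129749) = sqrt(2321185315667491)/129749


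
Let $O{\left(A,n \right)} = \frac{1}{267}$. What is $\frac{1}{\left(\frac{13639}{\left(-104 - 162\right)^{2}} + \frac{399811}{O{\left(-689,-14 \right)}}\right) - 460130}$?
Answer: $\frac{70756}{7520613295331} \approx 9.4083 \cdot 10^{-9}$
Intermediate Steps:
$O{\left(A,n \right)} = \frac{1}{267}$
$\frac{1}{\left(\frac{13639}{\left(-104 - 162\right)^{2}} + \frac{399811}{O{\left(-689,-14 \right)}}\right) - 460130} = \frac{1}{\left(\frac{13639}{\left(-104 - 162\right)^{2}} + 399811 \frac{1}{\frac{1}{267}}\right) - 460130} = \frac{1}{\left(\frac{13639}{\left(-266\right)^{2}} + 399811 \cdot 267\right) - 460130} = \frac{1}{\left(\frac{13639}{70756} + 106749537\right) - 460130} = \frac{1}{\frac{7553170253611}{70756} - 460130} = \frac{1}{\frac{7520613295331}{70756}} = \frac{70756}{7520613295331}$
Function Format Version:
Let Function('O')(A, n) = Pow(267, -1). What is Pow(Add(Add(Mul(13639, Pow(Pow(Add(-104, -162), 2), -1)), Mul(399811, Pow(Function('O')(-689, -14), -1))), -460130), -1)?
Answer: Rational(70756, 7520613295331) ≈ 9.4083e-9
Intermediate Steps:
Function('O')(A, n) = Rational(1, 267)
Pow(Add(Add(Mul(13639, Pow(Pow(Add(-104, -162), 2), -1)), Mul(399811, Pow(Function('O')(-689, -14), -1))), -460130), -1) = Pow(Add(Add(Mul(13639, Pow(Pow(Add(-104, -162), 2), -1)), Mul(399811, Pow(Rational(1, 267), -1))), -460130), -1) = Pow(Add(Add(Mul(13639, Pow(Pow(-266, 2), -1)), Mul(399811, 267)), -460130), -1) = Pow(Add(Add(Mul(13639, Pow(70756, -1)), 106749537), -460130), -1) = Pow(Add(Add(Mul(13639, Rational(1, 70756)), 106749537), -460130), -1) = Pow(Add(Add(Rational(13639, 70756), 106749537), -460130), -1) = Pow(Add(Rational(7553170253611, 70756), -460130), -1) = Pow(Rational(7520613295331, 70756), -1) = Rational(70756, 7520613295331)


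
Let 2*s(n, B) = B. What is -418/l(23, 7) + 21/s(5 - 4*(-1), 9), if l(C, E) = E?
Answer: -1156/21 ≈ -55.048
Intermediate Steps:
s(n, B) = B/2
-418/l(23, 7) + 21/s(5 - 4*(-1), 9) = -418/7 + 21/(((1/2)*9)) = -418*1/7 + 21/(9/2) = -418/7 + 21*(2/9) = -418/7 + 14/3 = -1156/21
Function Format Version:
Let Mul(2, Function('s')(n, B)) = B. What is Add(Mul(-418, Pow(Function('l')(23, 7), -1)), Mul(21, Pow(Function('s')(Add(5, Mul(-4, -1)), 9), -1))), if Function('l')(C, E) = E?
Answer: Rational(-1156, 21) ≈ -55.048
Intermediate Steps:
Function('s')(n, B) = Mul(Rational(1, 2), B)
Add(Mul(-418, Pow(Function('l')(23, 7), -1)), Mul(21, Pow(Function('s')(Add(5, Mul(-4, -1)), 9), -1))) = Add(Mul(-418, Pow(7, -1)), Mul(21, Pow(Mul(Rational(1, 2), 9), -1))) = Add(Mul(-418, Rational(1, 7)), Mul(21, Pow(Rational(9, 2), -1))) = Add(Rational(-418, 7), Mul(21, Rational(2, 9))) = Add(Rational(-418, 7), Rational(14, 3)) = Rational(-1156, 21)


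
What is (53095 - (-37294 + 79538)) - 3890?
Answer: 6961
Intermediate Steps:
(53095 - (-37294 + 79538)) - 3890 = (53095 - 1*42244) - 3890 = (53095 - 42244) - 3890 = 10851 - 3890 = 6961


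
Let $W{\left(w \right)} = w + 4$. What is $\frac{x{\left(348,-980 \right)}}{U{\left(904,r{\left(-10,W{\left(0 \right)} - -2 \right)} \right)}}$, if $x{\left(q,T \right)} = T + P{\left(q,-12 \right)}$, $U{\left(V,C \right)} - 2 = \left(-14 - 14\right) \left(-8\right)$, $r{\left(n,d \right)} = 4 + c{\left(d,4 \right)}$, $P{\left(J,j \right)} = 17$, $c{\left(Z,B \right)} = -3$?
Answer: $- \frac{963}{226} \approx -4.2611$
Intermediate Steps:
$W{\left(w \right)} = 4 + w$
$r{\left(n,d \right)} = 1$ ($r{\left(n,d \right)} = 4 - 3 = 1$)
$U{\left(V,C \right)} = 226$ ($U{\left(V,C \right)} = 2 + \left(-14 - 14\right) \left(-8\right) = 2 - -224 = 2 + 224 = 226$)
$x{\left(q,T \right)} = 17 + T$ ($x{\left(q,T \right)} = T + 17 = 17 + T$)
$\frac{x{\left(348,-980 \right)}}{U{\left(904,r{\left(-10,W{\left(0 \right)} - -2 \right)} \right)}} = \frac{17 - 980}{226} = \left(-963\right) \frac{1}{226} = - \frac{963}{226}$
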